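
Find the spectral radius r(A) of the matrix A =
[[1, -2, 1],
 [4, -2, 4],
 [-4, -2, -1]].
r(A) ≈ 4.625

The eigenvalues of A are the roots of its characteristic polynomial. With M = A (coefficients from the trace, the sum of principal 2x2 minors, and det A):
  p(λ) = det(λ I - M) = λ^3 + 2λ^2 + 19λ - 18.
No integer candidate from the rational root theorem (±divisors of 18) is a root, so the roots are irrational. The cubic discriminant is Δ = -46476 < 0, so there is one real root and a complex-conjugate pair. p(0) = -18 and p(1) = 4 have opposite signs, so a root lies in (0, 1); Newton's method refines it to λ ≈ 0.8415. Dividing out (λ - (0.8415)) leaves approximately λ^2 + 2.8415λ + 21.391. For λ^2 + 2.8415λ + 21.391 the discriminant is -77.4901. It is negative, so the remaining roots are the complex-conjugate pair λ ≈ -1.4207 ± 4.4014i. Their product equals the constant term, so |λ|^2 ≈ 21.391 and |λ| ≈ 4.625.
Thus the eigenvalues (to 4 decimals) are 0.8415 (modulus 0.8415); -1.4207 ± 4.4014i (modulus 4.625). The spectral radius is the largest modulus: r(A) ≈ 4.625. (Cross-check: r(A) ≤ ||A||_2 ≈ 6.991; equality holds whenever A is normal, though it can also hold for some non-normal A.)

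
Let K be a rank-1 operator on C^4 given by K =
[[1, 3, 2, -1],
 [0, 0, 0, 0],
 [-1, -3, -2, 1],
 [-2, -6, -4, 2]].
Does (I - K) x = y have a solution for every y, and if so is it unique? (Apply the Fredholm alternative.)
(I - K) is singular (det(I - K) = 0, i.e. 1 ∈ sigma(K)). (I - K) x = y is solvable iff y ⊥ ker((I - K)^*) = span{(1, 3, 2, -1)}, i.e. iff y_1 + 3y_2 + 2y_3 - y_4 = 0. When solvable, the solutions are x = y + c·(1, 0, -1, -2), c arbitrary (ker(I - K) = span{(1, 0, -1, -2)}, dimension 1).

K has rank 1, so it is an outer product K = u v^T: every row of K is a multiple of one row vector. Reading off the entries, u = (1, 0, -1, -2) and v = (1, 3, 2, -1) (row i of K equals u_i·v^T). A rank-one matrix u v^T satisfies K u = u (v·u) and kills the (3)-dimensional subspace v^⊥, so its characteristic polynomial is lambda^3 (lambda - v·u) with v·u = tr K = 1. Hence the eigenvalues of I - K are 1 (multiplicity 3) and 1 - (1) = 0, so det(I - K) = 0. (Direct check: I - K =
[[0, -3, -2, 1],
 [0, 1, 0, 0],
 [1, 3, 3, -1],
 [2, 6, 4, -1]]
has determinant 0.) So 1 is an eigenvalue of K and (I - K) is not invertible. The finite-dimensional Fredholm alternative says: either (I - K) is invertible, or ker(I - K) ≠ {0} and then range(I - K) = ker((I - K)^*)^⊥, with dim ker(I - K) = dim ker((I - K)^*). We are in the second case, so we need both kernels. Kernel of I - K: (I - K) u = u - u (v·u) = u - u = 0, so ker(I - K) = span{u} = span{(1, 0, -1, -2)} (it is exactly 1-dimensional because rank(I - K) = 3). Kernel of the adjoint: K is real, so (I - K)^* = I - K^T = I - v u^T, and (I - v u^T) v = v - v (u·v) = 0; hence ker((I - K)^*) = span{v} = span{(1, 3, 2, -1)}. Therefore (I - K) x = y is solvable iff <y, v> = 0, i.e. iff y_1 + 3y_2 + 2y_3 - y_4 = 0. When this holds, K y = u (v·y) = 0, so (I - K) y = y and x = y is a particular solution; the full solution set is the line x = y + c·u = y + c·(1, 0, -1, -2), c ∈ C.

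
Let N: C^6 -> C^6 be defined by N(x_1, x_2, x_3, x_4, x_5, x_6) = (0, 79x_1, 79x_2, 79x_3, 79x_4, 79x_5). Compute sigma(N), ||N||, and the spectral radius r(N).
sigma(N) = {0}; ||N|| = 79; r(N) = 0. (N is nilpotent with N^6 = 0.)

On C^6, N is a strictly lower-triangular matrix with 79 on the subdiagonal and zeros elsewhere, so its characteristic polynomial is lambda^6 and every eigenvalue is 0: sigma(N) = {0}. For the operator norm, N e_i = 79e_{i+1} for i = 1, ..., 5 and N e_6 = 0, so the singular values of N are 79 (with multiplicity 5) and 0; hence ||N|| = 79. The spectral radius r(N) = max|lambda| = 0. Note ||N|| > r(N) — characteristic of non-normal nilpotent operators. Indeed N^6 = 0.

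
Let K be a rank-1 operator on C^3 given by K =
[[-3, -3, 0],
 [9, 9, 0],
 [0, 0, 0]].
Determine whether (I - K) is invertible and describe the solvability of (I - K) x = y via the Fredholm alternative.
(I - K) is invertible (det(I - K) = -5 ≠ 0), so for every y in C^3 the equation (I - K) x = y has a unique solution.

K has rank 1, so it is an outer product K = u v^T: every row of K is a multiple of one row vector. Reading off the entries, u = (-1, 3, 0) and v = (3, 3, 0) (row i of K equals u_i·v^T). A rank-one matrix u v^T satisfies K u = u (v·u) and kills the (2)-dimensional subspace v^⊥, so its characteristic polynomial is lambda^2 (lambda - v·u) with v·u = tr K = 6. Hence the eigenvalues of I - K are 1 (multiplicity 2) and 1 - (6) = -5, so det(I - K) = -5. (Direct check: I - K =
[[4, 3, 0],
 [-9, -8, 0],
 [0, 0, 1]]
has determinant -5.) The finite-dimensional Fredholm alternative says: either (I - K) is invertible, or ker(I - K) ≠ {0} and then range(I - K) = ker((I - K)^*)^⊥, with dim ker(I - K) = dim ker((I - K)^*). Since det(I - K) ≠ 0, 1 is not an eigenvalue of K and ker(I - K) = {0}, so we are in the first case: for every y there is a unique x = (I - K)^(-1) y. Explicitly, by the Sherman–Morrison formula, (I - u v^T)^(-1) = I + u v^T/(1 - v·u), i.e. (I - K)^(-1) = I + K/(-5).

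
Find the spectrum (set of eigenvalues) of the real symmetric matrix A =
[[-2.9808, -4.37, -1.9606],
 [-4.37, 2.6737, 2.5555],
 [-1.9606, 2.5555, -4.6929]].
sigma(A) ≈ {-6, -5, 6}

A is real symmetric, so its spectrum consists of real eigenvalues. Expanding the characteristic polynomial of the displayed matrix gives
  det(λ I - A) = p(λ) = λ^3 + (5)λ^2 + (-36)λ + (-180).
Solving p(λ) = 0 yields eigenvalues ≈ -6, -5, 6. (A is shown rounded to 4 decimals, so these recover the underlying integer eigenvalues to within that precision.)
Verification: the trace of A = -5 equals the sum of eigenvalues -5, and det(A) ≈ 180.0001 matches the eigenvalue product 180.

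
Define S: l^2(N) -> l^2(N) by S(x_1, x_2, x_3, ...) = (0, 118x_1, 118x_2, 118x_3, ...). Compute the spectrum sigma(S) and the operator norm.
sigma(S) = closed disk {z in C : |z| ≤ 118}; ||S|| = 118

Note S = 118·U where U is the unit right shift (U x)_k = x_{k-1} (with x_0 := 0); so ||S|| = 118||U|| and sigma(S) = 118·sigma(U). ||S x||^2 = sum_{k≥1} |118x_k|^2 = 13924||x||^2, so ||S|| = 118 and sigma(S) ⊂ {|z| ≤ 118}. For any |lambda| < 118, the equation (S - lambda I) x = 0 forces x_1 = 0, then 118x_k = lambda x_{k+1} ⇒ x = 0, so S has no eigenvalues. But (S - lambda I) is not surjective for |lambda| < 118: solving (S - lambda I) x = e_1 would require x_n proportional to (lambda/118)^(-n), which is not in l^2. So every |lambda| < 118 lies in the residual spectrum. The boundary |lambda| = 118 is in the approximate point spectrum (the spectrum is closed). Hence sigma(S) is the closed disk of radius 118.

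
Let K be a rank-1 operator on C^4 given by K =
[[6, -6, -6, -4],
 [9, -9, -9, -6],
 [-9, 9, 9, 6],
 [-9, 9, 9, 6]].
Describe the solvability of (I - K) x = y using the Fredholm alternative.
(I - K) is invertible (det(I - K) = -11 ≠ 0), so for every y in C^4 the equation (I - K) x = y has a unique solution.

K has rank 1, so it is an outer product K = u v^T: every row of K is a multiple of one row vector. Reading off the entries, u = (-2, -3, 3, 3) and v = (-3, 3, 3, 2) (row i of K equals u_i·v^T). A rank-one matrix u v^T satisfies K u = u (v·u) and kills the (3)-dimensional subspace v^⊥, so its characteristic polynomial is lambda^3 (lambda - v·u) with v·u = tr K = 12. Hence the eigenvalues of I - K are 1 (multiplicity 3) and 1 - (12) = -11, so det(I - K) = -11. (Direct check: I - K =
[[-5, 6, 6, 4],
 [-9, 10, 9, 6],
 [9, -9, -8, -6],
 [9, -9, -9, -5]]
has determinant -11.) The finite-dimensional Fredholm alternative says: either (I - K) is invertible, or ker(I - K) ≠ {0} and then range(I - K) = ker((I - K)^*)^⊥, with dim ker(I - K) = dim ker((I - K)^*). Since det(I - K) ≠ 0, 1 is not an eigenvalue of K and ker(I - K) = {0}, so we are in the first case: for every y there is a unique x = (I - K)^(-1) y. Explicitly, by the Sherman–Morrison formula, (I - u v^T)^(-1) = I + u v^T/(1 - v·u), i.e. (I - K)^(-1) = I + K/(-11).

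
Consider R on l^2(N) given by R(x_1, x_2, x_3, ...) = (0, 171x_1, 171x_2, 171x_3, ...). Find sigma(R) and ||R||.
sigma(R) = closed disk {z in C : |z| ≤ 171}; ||R|| = 171

Note R = 171·U where U is the unit right shift (U x)_k = x_{k-1} (with x_0 := 0); so ||R|| = 171||U|| and sigma(R) = 171·sigma(U). ||R x||^2 = sum_{k≥1} |171x_k|^2 = 29241||x||^2, so ||R|| = 171 and sigma(R) ⊂ {|z| ≤ 171}. For any |lambda| < 171, the equation (R - lambda I) x = 0 forces x_1 = 0, then 171x_k = lambda x_{k+1} ⇒ x = 0, so R has no eigenvalues. But (R - lambda I) is not surjective for |lambda| < 171: solving (R - lambda I) x = e_1 would require x_n proportional to (lambda/171)^(-n), which is not in l^2. So every |lambda| < 171 lies in the residual spectrum. The boundary |lambda| = 171 is in the approximate point spectrum (the spectrum is closed). Hence sigma(R) is the closed disk of radius 171.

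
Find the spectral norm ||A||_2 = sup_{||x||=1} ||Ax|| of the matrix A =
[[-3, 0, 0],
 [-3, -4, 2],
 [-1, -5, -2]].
||A||_2 ≈ 7.0887 (= sqrt(largest eigenvalue of A^T A))

||A||_2 = sigma_max(A) = sqrt(lambda_max(A^T A)). Form the symmetric matrix M = A^T A =
[[19, 17, -4],
 [17, 41, 2],
 [-4, 2, 8]].
Its characteristic polynomial (trace, sum of principal 2x2 minors, determinant of M give the coefficients) is
  p(λ) = det(λ I - M) = λ^3 - 68λ^2 + 950λ - 2916.
No integer candidate from the rational root theorem (±divisors of 2916) is a root, so the roots are irrational. The cubic discriminant is Δ = 237267440 > 0, so there are three distinct real roots. p(4) = -140 and p(5) = 259 have opposite signs, so a root lies in (4, 5); Newton's method refines it to λ ≈ 4.321. p(13) = 139 and p(14) = -200 have opposite signs, so a root lies in (13, 14); Newton's method refines it to λ ≈ 13.43. p(50) = -416 and p(51) = 1317 have opposite signs, so a root lies in (50, 51); Newton's method refines it to λ ≈ 50.249. Check (Vieta): the three roots sum to 68, matching tr M = 68.
So the eigenvalues of A^T A are ≈ 4.321, 13.43, 50.249 (all ≥ 0, as they must be for A^T A). The largest is λ_max ≈ 50.249, hence ||A||_2 = sqrt(λ_max) ≈ 7.0887.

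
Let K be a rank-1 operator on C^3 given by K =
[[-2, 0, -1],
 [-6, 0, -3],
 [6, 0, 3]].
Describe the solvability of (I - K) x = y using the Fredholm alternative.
(I - K) is singular (det(I - K) = 0, i.e. 1 ∈ sigma(K)). (I - K) x = y is solvable iff y ⊥ ker((I - K)^*) = span{(-2, 0, -1)}, i.e. iff -2y_1 - y_3 = 0. When solvable, the solutions are x = y + c·(1, 3, -3), c arbitrary (ker(I - K) = span{(1, 3, -3)}, dimension 1).

K has rank 1, so it is an outer product K = u v^T: every row of K is a multiple of one row vector. Reading off the entries, u = (1, 3, -3) and v = (-2, 0, -1) (row i of K equals u_i·v^T). A rank-one matrix u v^T satisfies K u = u (v·u) and kills the (2)-dimensional subspace v^⊥, so its characteristic polynomial is lambda^2 (lambda - v·u) with v·u = tr K = 1. Hence the eigenvalues of I - K are 1 (multiplicity 2) and 1 - (1) = 0, so det(I - K) = 0. (Direct check: I - K =
[[3, 0, 1],
 [6, 1, 3],
 [-6, 0, -2]]
has determinant 0.) So 1 is an eigenvalue of K and (I - K) is not invertible. The finite-dimensional Fredholm alternative says: either (I - K) is invertible, or ker(I - K) ≠ {0} and then range(I - K) = ker((I - K)^*)^⊥, with dim ker(I - K) = dim ker((I - K)^*). We are in the second case, so we need both kernels. Kernel of I - K: (I - K) u = u - u (v·u) = u - u = 0, so ker(I - K) = span{u} = span{(1, 3, -3)} (it is exactly 1-dimensional because rank(I - K) = 2). Kernel of the adjoint: K is real, so (I - K)^* = I - K^T = I - v u^T, and (I - v u^T) v = v - v (u·v) = 0; hence ker((I - K)^*) = span{v} = span{(-2, 0, -1)}. Therefore (I - K) x = y is solvable iff <y, v> = 0, i.e. iff -2y_1 - y_3 = 0. When this holds, K y = u (v·y) = 0, so (I - K) y = y and x = y is a particular solution; the full solution set is the line x = y + c·u = y + c·(1, 3, -3), c ∈ C.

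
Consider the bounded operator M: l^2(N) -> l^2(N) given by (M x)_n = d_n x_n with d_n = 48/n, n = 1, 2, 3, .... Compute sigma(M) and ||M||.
sigma(M) = {48/n : n ≥ 1} ∪ {0}; ||M|| = 48

A bounded diagonal operator on l^2 with diagonal entries d_n has spectrum equal to the closure of {d_n : n ≥ 1}: every d_n is an eigenvalue (with eigenvector e_n), so {d_n} ⊂ sigma(M); the spectrum is closed, so its closure is too; and for lambda not in the closure, (M - lambda I) has bounded inverse (the diagonal entries 1/(d_n - lambda) are bounded). For our sequence d_n = 48/n, n = 1, 2, 3, ...:
  - {d_n} = {48/n : n ≥ 1}; the only limit point is 0
  - closure = {48/n : n ≥ 1} ∪ {0}
For the norm: a diagonal operator has ||M|| = sup_n |d_n|. Here d_n = 48/n is positive and decreasing, so sup_n |d_n| = d_1 = 48. So ||M|| = 48.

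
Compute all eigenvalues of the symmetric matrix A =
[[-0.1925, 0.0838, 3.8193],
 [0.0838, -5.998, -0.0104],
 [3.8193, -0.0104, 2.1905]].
sigma(A) ≈ {-6, -3, 5}

A is real symmetric, so its spectrum consists of real eigenvalues. Expanding the characteristic polynomial of the displayed matrix gives
  det(λ I - A) = p(λ) = λ^3 + (4)λ^2 + (-27)λ + (-90).
Solving p(λ) = 0 yields eigenvalues ≈ -6, -3, 5. (A is shown rounded to 4 decimals, so these recover the underlying integer eigenvalues to within that precision.)
Verification: the trace of A = -4 equals the sum of eigenvalues -4, and det(A) ≈ 90.0003 matches the eigenvalue product 90.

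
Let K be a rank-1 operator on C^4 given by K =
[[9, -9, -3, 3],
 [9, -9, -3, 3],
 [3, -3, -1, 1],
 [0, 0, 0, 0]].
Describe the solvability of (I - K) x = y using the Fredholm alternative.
(I - K) is invertible (det(I - K) = 2 ≠ 0), so for every y in C^4 the equation (I - K) x = y has a unique solution.

K has rank 1, so it is an outer product K = u v^T: every row of K is a multiple of one row vector. Reading off the entries, u = (3, 3, 1, 0) and v = (3, -3, -1, 1) (row i of K equals u_i·v^T). A rank-one matrix u v^T satisfies K u = u (v·u) and kills the (3)-dimensional subspace v^⊥, so its characteristic polynomial is lambda^3 (lambda - v·u) with v·u = tr K = -1. Hence the eigenvalues of I - K are 1 (multiplicity 3) and 1 - (-1) = 2, so det(I - K) = 2. (Direct check: I - K =
[[-8, 9, 3, -3],
 [-9, 10, 3, -3],
 [-3, 3, 2, -1],
 [0, 0, 0, 1]]
has determinant 2.) The finite-dimensional Fredholm alternative says: either (I - K) is invertible, or ker(I - K) ≠ {0} and then range(I - K) = ker((I - K)^*)^⊥, with dim ker(I - K) = dim ker((I - K)^*). Since det(I - K) ≠ 0, 1 is not an eigenvalue of K and ker(I - K) = {0}, so we are in the first case: for every y there is a unique x = (I - K)^(-1) y. Explicitly, by the Sherman–Morrison formula, (I - u v^T)^(-1) = I + u v^T/(1 - v·u), i.e. (I - K)^(-1) = I + K/(2).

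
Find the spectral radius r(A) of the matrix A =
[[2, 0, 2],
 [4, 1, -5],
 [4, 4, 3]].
r(A) ≈ 4.3921

The eigenvalues of A are the roots of its characteristic polynomial. With M = A (coefficients from the trace, the sum of principal 2x2 minors, and det A):
  p(λ) = det(λ I - M) = λ^3 - 6λ^2 + 23λ - 70.
No integer candidate from the rational root theorem (±divisors of 70) is a root, so the roots are irrational. The cubic discriminant is Δ = -48524 < 0, so there is one real root and a complex-conjugate pair. p(4) = -10 and p(5) = 20 have opposite signs, so a root lies in (4, 5); Newton's method refines it to λ ≈ 4.3921. Dividing out (λ - (4.3921)) leaves approximately λ^2 - 1.6079λ + 15.9378. For λ^2 - 1.6079λ + 15.9378 the discriminant is -61.1659. It is negative, so the remaining roots are the complex-conjugate pair λ ≈ 0.804 ± 3.9104i. Their product equals the constant term, so |λ|^2 ≈ 15.9378 and |λ| ≈ 3.9922.
Thus the eigenvalues (to 4 decimals) are 4.3921 (modulus 4.3921); 0.804 ± 3.9104i (modulus 3.9922). The spectral radius is the largest modulus: r(A) ≈ 4.3921. (Cross-check: r(A) ≤ ||A||_2 ≈ 6.9754; equality holds whenever A is normal, though it can also hold for some non-normal A.)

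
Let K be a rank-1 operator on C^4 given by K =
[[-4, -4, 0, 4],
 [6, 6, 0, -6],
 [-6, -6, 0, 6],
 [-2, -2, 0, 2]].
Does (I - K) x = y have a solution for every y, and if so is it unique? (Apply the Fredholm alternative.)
(I - K) is invertible (det(I - K) = -3 ≠ 0), so for every y in C^4 the equation (I - K) x = y has a unique solution.

K has rank 1, so it is an outer product K = u v^T: every row of K is a multiple of one row vector. Reading off the entries, u = (2, -3, 3, 1) and v = (-2, -2, 0, 2) (row i of K equals u_i·v^T). A rank-one matrix u v^T satisfies K u = u (v·u) and kills the (3)-dimensional subspace v^⊥, so its characteristic polynomial is lambda^3 (lambda - v·u) with v·u = tr K = 4. Hence the eigenvalues of I - K are 1 (multiplicity 3) and 1 - (4) = -3, so det(I - K) = -3. (Direct check: I - K =
[[5, 4, 0, -4],
 [-6, -5, 0, 6],
 [6, 6, 1, -6],
 [2, 2, 0, -1]]
has determinant -3.) The finite-dimensional Fredholm alternative says: either (I - K) is invertible, or ker(I - K) ≠ {0} and then range(I - K) = ker((I - K)^*)^⊥, with dim ker(I - K) = dim ker((I - K)^*). Since det(I - K) ≠ 0, 1 is not an eigenvalue of K and ker(I - K) = {0}, so we are in the first case: for every y there is a unique x = (I - K)^(-1) y. Explicitly, by the Sherman–Morrison formula, (I - u v^T)^(-1) = I + u v^T/(1 - v·u), i.e. (I - K)^(-1) = I + K/(-3).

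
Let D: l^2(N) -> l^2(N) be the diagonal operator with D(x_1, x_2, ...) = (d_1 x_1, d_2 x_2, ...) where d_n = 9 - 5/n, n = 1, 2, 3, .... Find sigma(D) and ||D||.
sigma(D) = {9 - 5/n : n ≥ 1} ∪ {9}; ||D|| = 9

A bounded diagonal operator on l^2 with diagonal entries d_n has spectrum equal to the closure of {d_n : n ≥ 1}: every d_n is an eigenvalue (with eigenvector e_n), so {d_n} ⊂ sigma(D); the spectrum is closed, so its closure is too; and for lambda not in the closure, (D - lambda I) has bounded inverse (the diagonal entries 1/(d_n - lambda) are bounded). For our sequence d_n = 9 - 5/n, n = 1, 2, 3, ...:
  - {d_n} = {9 - 5/n : n ≥ 1}; the only limit point is 9
  - closure = {9 - 5/n : n ≥ 1} ∪ {9}
For the norm: a diagonal operator has ||D|| = sup_n |d_n|. Here d_n = 9 - 5/n increases monotonically from d_1 = 4 toward 9, with all terms in [4, 9); so sup_n |d_n| = 9 (the supremum is the limit, not attained). So ||D|| = 9.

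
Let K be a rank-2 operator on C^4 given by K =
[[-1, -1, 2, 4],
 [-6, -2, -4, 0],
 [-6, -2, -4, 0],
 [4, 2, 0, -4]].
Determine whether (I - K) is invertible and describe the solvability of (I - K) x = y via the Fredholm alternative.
(I - K) is invertible (det(I - K) = 36 ≠ 0), so for every y in C^4 the equation (I - K) x = y has a unique solution.

K has rank 2 and factors as K = U V^T = u1 v1^T + u2 v2^T with u1 = (1, -2, -2, 0), v1 = (1, 0, 2, 2), u2 = (1, 2, 2, -2), v2 = (-2, -1, 0, 2) (multiplying out reproduces the displayed K). The nonzero eigenvalues of U V^T coincide with those of the 2 x 2 matrix G = V^T U = [[v1·u1, v1·u2], [v2·u1, v2·u2]] = [[-3, 1], [0, -8]], and by the Sylvester determinant identity det(I_4 - U V^T) = det(I_2 - V^T U) = det([[4, -1], [0, 9]]) = (4)(9) - (-1)(0) = 36. (Direct check: I - K =
[[2, 1, -2, -4],
 [6, 3, 4, 0],
 [6, 2, 5, 0],
 [-4, -2, 0, 5]]
has determinant 36.) The finite-dimensional Fredholm alternative says: either (I - K) is invertible, or ker(I - K) ≠ {0} and then range(I - K) = ker((I - K)^*)^⊥, with dim ker(I - K) = dim ker((I - K)^*). Since det(I - K) ≠ 0, 1 is not an eigenvalue of K and ker(I - K) = {0}, so we are in the first case: for every y there is a unique x = (I - K)^(-1) y. (Explicitly, by the Woodbury identity, (I - U V^T)^(-1) = I + U (I_2 - G)^(-1) V^T.)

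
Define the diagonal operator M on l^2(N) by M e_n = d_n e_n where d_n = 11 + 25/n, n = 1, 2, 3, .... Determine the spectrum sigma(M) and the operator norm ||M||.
sigma(M) = {11 + 25/n : n ≥ 1} ∪ {11}; ||M|| = 36

A bounded diagonal operator on l^2 with diagonal entries d_n has spectrum equal to the closure of {d_n : n ≥ 1}: every d_n is an eigenvalue (with eigenvector e_n), so {d_n} ⊂ sigma(M); the spectrum is closed, so its closure is too; and for lambda not in the closure, (M - lambda I) has bounded inverse (the diagonal entries 1/(d_n - lambda) are bounded). For our sequence d_n = 11 + 25/n, n = 1, 2, 3, ...:
  - {d_n} = {11 + 25/n : n ≥ 1}; the only limit point is 11
  - closure = {11 + 25/n : n ≥ 1} ∪ {11}
For the norm: a diagonal operator has ||M|| = sup_n |d_n|. Here d_n = 11 + 25/n is positive and decreasing, so sup_n |d_n| = d_1 = 11 + 25 = 36. So ||M|| = 36.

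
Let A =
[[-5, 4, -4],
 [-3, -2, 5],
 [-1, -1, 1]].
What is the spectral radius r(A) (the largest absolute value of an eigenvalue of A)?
r(A) ≈ 3.6424

The eigenvalues of A are the roots of its characteristic polynomial. With M = A (coefficients from the trace, the sum of principal 2x2 minors, and det A):
  p(λ) = det(λ I - M) = λ^3 + 6λ^2 + 16λ + 27.
No integer candidate from the rational root theorem (±divisors of 27) is a root, so the roots are irrational. The cubic discriminant is Δ = -3523 < 0, so there is one real root and a complex-conjugate pair. p(-4) = -5 and p(-3) = 6 have opposite signs, so a root lies in (-4, -3); Newton's method refines it to λ ≈ -3.6424. Dividing out (λ - (-3.6424)) leaves approximately λ^2 + 2.3576λ + 7.4127. For λ^2 + 2.3576λ + 7.4127 the discriminant is -24.0925. It is negative, so the remaining roots are the complex-conjugate pair λ ≈ -1.1788 ± 2.4542i. Their product equals the constant term, so |λ|^2 ≈ 7.4127 and |λ| ≈ 2.7226.
Thus the eigenvalues (to 4 decimals) are -3.6424 (modulus 3.6424); -1.1788 ± 2.4542i (modulus 2.7226). The spectral radius is the largest modulus: r(A) ≈ 3.6424. (Cross-check: r(A) ≤ ||A||_2 ≈ 8.0293; equality holds whenever A is normal, though it can also hold for some non-normal A.)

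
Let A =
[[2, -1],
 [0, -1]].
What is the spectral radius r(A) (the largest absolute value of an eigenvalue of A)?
r(A) = 2

The eigenvalues of A are the roots of its characteristic polynomial. With M = A (coefficients from the trace and determinant):
  p(λ) = det(λ I - M) = λ^2 - λ - 2.
For λ^2 - λ - 2 the discriminant is 9. It is a perfect square (3^2), so the roots are rational: λ = (1 ± 3)/2 = 2, -1.
Thus the eigenvalues (to 4 decimals) are 2 (modulus 2); -1 (modulus 1). The spectral radius is the largest modulus: r(A) = 2. (Cross-check: r(A) ≤ ||A||_2 ≈ 2.2882; equality holds whenever A is normal, though it can also hold for some non-normal A.)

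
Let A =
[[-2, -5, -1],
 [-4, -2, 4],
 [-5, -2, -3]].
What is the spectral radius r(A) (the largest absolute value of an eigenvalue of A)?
r(A) ≈ 6.0989

The eigenvalues of A are the roots of its characteristic polynomial. With M = A (coefficients from the trace, the sum of principal 2x2 minors, and det A):
  p(λ) = det(λ I - M) = λ^3 + 7λ^2 - λ - 134.
No integer candidate from the rational root theorem (±divisors of 134) is a root, so the roots are irrational. The cubic discriminant is Δ = -284027 < 0, so there is one real root and a complex-conjugate pair. p(3) = -47 and p(4) = 38 have opposite signs, so a root lies in (3, 4); Newton's method refines it to λ ≈ 3.6025. Dividing out (λ - (3.6025)) leaves approximately λ^2 + 10.6025λ + 37.196. For λ^2 + 10.6025λ + 37.196 the discriminant is -36.3703. It is negative, so the remaining roots are the complex-conjugate pair λ ≈ -5.3013 ± 3.0154i. Their product equals the constant term, so |λ|^2 ≈ 37.196 and |λ| ≈ 6.0989.
Thus the eigenvalues (to 4 decimals) are 3.6025 (modulus 3.6025); -5.3013 ± 3.0154i (modulus 6.0989). The spectral radius is the largest modulus: r(A) ≈ 6.0989. (Cross-check: r(A) ≤ ||A||_2 ≈ 8.2344; equality holds whenever A is normal, though it can also hold for some non-normal A.)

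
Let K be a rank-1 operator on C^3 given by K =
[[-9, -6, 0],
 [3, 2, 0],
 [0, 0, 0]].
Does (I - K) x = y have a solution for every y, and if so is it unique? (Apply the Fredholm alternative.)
(I - K) is invertible (det(I - K) = 8 ≠ 0), so for every y in C^3 the equation (I - K) x = y has a unique solution.

K has rank 1, so it is an outer product K = u v^T: every row of K is a multiple of one row vector. Reading off the entries, u = (3, -1, 0) and v = (-3, -2, 0) (row i of K equals u_i·v^T). A rank-one matrix u v^T satisfies K u = u (v·u) and kills the (2)-dimensional subspace v^⊥, so its characteristic polynomial is lambda^2 (lambda - v·u) with v·u = tr K = -7. Hence the eigenvalues of I - K are 1 (multiplicity 2) and 1 - (-7) = 8, so det(I - K) = 8. (Direct check: I - K =
[[10, 6, 0],
 [-3, -1, 0],
 [0, 0, 1]]
has determinant 8.) The finite-dimensional Fredholm alternative says: either (I - K) is invertible, or ker(I - K) ≠ {0} and then range(I - K) = ker((I - K)^*)^⊥, with dim ker(I - K) = dim ker((I - K)^*). Since det(I - K) ≠ 0, 1 is not an eigenvalue of K and ker(I - K) = {0}, so we are in the first case: for every y there is a unique x = (I - K)^(-1) y. Explicitly, by the Sherman–Morrison formula, (I - u v^T)^(-1) = I + u v^T/(1 - v·u), i.e. (I - K)^(-1) = I + K/(8).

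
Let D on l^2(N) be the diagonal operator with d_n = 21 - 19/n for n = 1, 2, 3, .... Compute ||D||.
||D|| = 21

For a diagonal operator on l^2 with entries d_n, ||D|| = sup_n |d_n|. Here d_1 = 2, d_2 = 23/2, ..., and d_n = 21 - 19/n increases monotonically toward 21. All terms lie in [2, 21), so |d_n| = d_n and the supremum is the limit 21, which is not attained by any individual d_n. Hence ||D|| = 21.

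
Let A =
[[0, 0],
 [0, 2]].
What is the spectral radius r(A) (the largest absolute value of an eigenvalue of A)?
r(A) = 2

The eigenvalues of A are the roots of its characteristic polynomial. With M = A (coefficients from the trace and determinant):
  p(λ) = det(λ I - M) = λ^2 - 2λ.
For λ^2 - 2λ the discriminant is 4. It is a perfect square (2^2), so the roots are rational: λ = (2 ± 2)/2 = 2, 0.
Thus the eigenvalues (to 4 decimals) are 2 (modulus 2); 0 (modulus 0). The spectral radius is the largest modulus: r(A) = 2. (Cross-check: r(A) ≤ ||A||_2 ≈ 2; equality holds whenever A is normal, though it can also hold for some non-normal A.)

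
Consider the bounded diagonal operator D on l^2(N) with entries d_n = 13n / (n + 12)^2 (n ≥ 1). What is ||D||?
||D|| = 13/48 (attained at n = 12)

For D diagonal, ||D|| = sup_n |d_n|. Treat f(x) = 13x / (x + 12)^2 for real x > 0. By the quotient rule, f'(x) = 13(12 - x)/(x + 12)^3, which is positive for x < 12 and negative for x > 12. So f has a unique maximum at x = 12, and since 12 is a positive integer, the supremum over n ≥ 1 is attained at n = 12: d_12 = 13·12/(12 + 12)^2 = 13·12/576 = 13/48. Hence ||D|| = 13/48.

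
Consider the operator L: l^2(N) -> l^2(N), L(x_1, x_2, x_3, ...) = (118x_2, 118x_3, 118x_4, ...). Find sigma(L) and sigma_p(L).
sigma(L) = closed disk {z in C : |z| ≤ 118}; sigma_p(L) = open disk {z in C : |z| < 118}

Note L = 118·V where V is the unit left shift (V x)_k = x_{k+1}; so sigma(L) = 118·sigma(V) and ||L|| = 118||V||. ||L x||^2 = 13924sum_{k≥2} |x_k|^2 ≤ 13924||x||^2, with equality on {x : x_1 = 0}, so ||L|| = 118. For any lambda with |lambda| < 118, set r = lambda/118 (|r| < 1); the vector x = (1, r, r^2, ...) is in l^2 and satisfies L x = 118(r, r^2, ...) = lambda x, so lambda is an eigenvalue. On the boundary |lambda| = 118 the geometric series diverges, so no l^2 eigenvector exists, but these lambda lie in the approximate point spectrum. Hence sigma(L) is the closed disk of radius 118 and sigma_p(L) is the open disk.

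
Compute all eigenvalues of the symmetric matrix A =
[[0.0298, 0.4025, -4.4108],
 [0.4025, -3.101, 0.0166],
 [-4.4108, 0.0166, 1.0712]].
sigma(A) ≈ {-4, -3, 5}

A is real symmetric, so its spectrum consists of real eigenvalues. Expanding the characteristic polynomial of the displayed matrix gives
  det(λ I - A) = p(λ) = λ^3 + (2)λ^2 + (-23)λ + (-59.999).
Solving p(λ) = 0 yields eigenvalues ≈ -4, -3, 5. (A is shown rounded to 4 decimals, so these recover the underlying integer eigenvalues to within that precision.)
Verification: the trace of A = -2 equals the sum of eigenvalues -2, and det(A) ≈ 59.9990 matches the eigenvalue product 60.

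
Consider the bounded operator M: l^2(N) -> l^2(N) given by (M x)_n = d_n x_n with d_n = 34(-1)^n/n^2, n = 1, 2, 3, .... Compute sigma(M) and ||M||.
sigma(M) = {34(-1)^n/n^2 : n ≥ 1} ∪ {0}; ||M|| = 34

A bounded diagonal operator on l^2 with diagonal entries d_n has spectrum equal to the closure of {d_n : n ≥ 1}: every d_n is an eigenvalue (with eigenvector e_n), so {d_n} ⊂ sigma(M); the spectrum is closed, so its closure is too; and for lambda not in the closure, (M - lambda I) has bounded inverse (the diagonal entries 1/(d_n - lambda) are bounded). For our sequence d_n = 34(-1)^n/n^2, n = 1, 2, 3, ...:
  - {d_n} = {34(-1)^n/n^2 : n ≥ 1}; the only limit point is 0
  - closure = {34(-1)^n/n^2 : n ≥ 1} ∪ {0}
For the norm: a diagonal operator has ||M|| = sup_n |d_n|. Here |d_n| = 34/n^2 is decreasing, so sup_n |d_n| = |d_1| = 34. So ||M|| = 34.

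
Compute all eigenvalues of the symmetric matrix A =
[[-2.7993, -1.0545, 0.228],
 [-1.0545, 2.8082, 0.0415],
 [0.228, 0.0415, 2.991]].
sigma(A) ≈ {-3, 3} (3 with multiplicity 2)

A is real symmetric, so its spectrum consists of real eigenvalues. Expanding the characteristic polynomial of the displayed matrix gives
  det(λ I - A) = p(λ) = λ^3 + (-3)λ^2 + (-9)λ + (27).
Solving p(λ) = 0 yields eigenvalues ≈ -3, 3, 3. (A is shown rounded to 4 decimals, so these recover the underlying integer eigenvalues to within that precision.)
Verification: the trace of A = 3 equals the sum of eigenvalues 3, and det(A) ≈ -26.9993 matches the eigenvalue product -27.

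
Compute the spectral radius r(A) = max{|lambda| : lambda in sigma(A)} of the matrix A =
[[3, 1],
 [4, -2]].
r(A) = (1 + sqrt(41))/2 ≈ 3.7016

The eigenvalues of A are the roots of its characteristic polynomial. With M = A (coefficients from the trace and determinant):
  p(λ) = det(λ I - M) = λ^2 - λ - 10.
For λ^2 - λ - 10 the discriminant is 41. It is nonnegative but not a perfect square, so the roots are real and irrational: λ = (1 ± sqrt(41))/2 ≈ 3.7016, -2.7016.
Thus the eigenvalues (to 4 decimals) are 3.7016 (modulus 3.7016); -2.7016 (modulus 2.7016). The spectral radius is the largest modulus: r(A) = (1 + sqrt(41))/2 ≈ 3.7016. (Cross-check: r(A) ≤ ||A||_2 ≈ 5.1167; equality holds whenever A is normal, though it can also hold for some non-normal A.)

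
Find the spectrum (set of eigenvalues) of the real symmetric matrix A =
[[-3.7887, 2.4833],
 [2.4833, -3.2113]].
sigma(A) ≈ {-6, -1}

A is real symmetric, so its spectrum consists of real eigenvalues. Expanding the characteristic polynomial of the displayed matrix gives
  det(λ I - A) = p(λ) = λ^2 + (7)λ + (6).
Solving p(λ) = 0 yields eigenvalues ≈ -6, -1. (A is shown rounded to 4 decimals, so these recover the underlying integer eigenvalues to within that precision.)
Verification: the trace of A = -7 equals the sum of eigenvalues -7, and det(A) ≈ 5.9999 matches the eigenvalue product 6.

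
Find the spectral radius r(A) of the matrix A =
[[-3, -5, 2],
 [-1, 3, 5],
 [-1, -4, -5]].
r(A) ≈ 4.8066

The eigenvalues of A are the roots of its characteristic polynomial. With M = A (coefficients from the trace, the sum of principal 2x2 minors, and det A):
  p(λ) = det(λ I - M) = λ^3 + 5λ^2 + 8λ - 49.
No integer candidate from the rational root theorem (±divisors of 49) is a root, so the roots are irrational. The cubic discriminant is Δ = -76055 < 0, so there is one real root and a complex-conjugate pair. p(2) = -5 and p(3) = 47 have opposite signs, so a root lies in (2, 3); Newton's method refines it to λ ≈ 2.1209. Dividing out (λ - (2.1209)) leaves approximately λ^2 + 7.1209λ + 23.103. For λ^2 + 7.1209λ + 23.103 the discriminant is -41.7044. It is negative, so the remaining roots are the complex-conjugate pair λ ≈ -3.5605 ± 3.2289i. Their product equals the constant term, so |λ|^2 ≈ 23.103 and |λ| ≈ 4.8066.
Thus the eigenvalues (to 4 decimals) are 2.1209 (modulus 2.1209); -3.5605 ± 3.2289i (modulus 4.8066). The spectral radius is the largest modulus: r(A) ≈ 4.8066. (Cross-check: r(A) ≤ ||A||_2 ≈ 8.8177; equality holds whenever A is normal, though it can also hold for some non-normal A.)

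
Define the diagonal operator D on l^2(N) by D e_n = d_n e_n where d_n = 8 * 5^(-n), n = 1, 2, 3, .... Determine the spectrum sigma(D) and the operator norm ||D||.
sigma(D) = {8 * 5^(-n) : n ≥ 1} ∪ {0}; ||D|| = 8/5

A bounded diagonal operator on l^2 with diagonal entries d_n has spectrum equal to the closure of {d_n : n ≥ 1}: every d_n is an eigenvalue (with eigenvector e_n), so {d_n} ⊂ sigma(D); the spectrum is closed, so its closure is too; and for lambda not in the closure, (D - lambda I) has bounded inverse (the diagonal entries 1/(d_n - lambda) are bounded). For our sequence d_n = 8 * 5^(-n), n = 1, 2, 3, ...:
  - {d_n} = {8 * 5^(-n) : n ≥ 1}; the only limit point is 0
  - closure = {8 * 5^(-n) : n ≥ 1} ∪ {0}
For the norm: a diagonal operator has ||D|| = sup_n |d_n|. Here d_n = 8 * 5^(-n) is positive and decreasing, so sup_n |d_n| = d_1 = 8/5. So ||D|| = 8/5.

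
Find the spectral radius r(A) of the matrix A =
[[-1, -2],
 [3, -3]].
r(A) = 3

The eigenvalues of A are the roots of its characteristic polynomial. With M = A (coefficients from the trace and determinant):
  p(λ) = det(λ I - M) = λ^2 + 4λ + 9.
For λ^2 + 4λ + 9 the discriminant is -20. It is negative, so the roots are the complex-conjugate pair λ = -2 ± (sqrt(20)/2) i ≈ -2 ± 2.2361i. For a conjugate pair the product of the roots equals the constant term, so |λ|^2 = 9 and |λ| = sqrt(9) = 3.
Thus the eigenvalues (to 4 decimals) are -2 ± 2.2361i (modulus 3). The spectral radius is the largest modulus: r(A) = 3. (Cross-check: r(A) ≤ ||A||_2 ≈ 4.3196; equality holds whenever A is normal, though it can also hold for some non-normal A.)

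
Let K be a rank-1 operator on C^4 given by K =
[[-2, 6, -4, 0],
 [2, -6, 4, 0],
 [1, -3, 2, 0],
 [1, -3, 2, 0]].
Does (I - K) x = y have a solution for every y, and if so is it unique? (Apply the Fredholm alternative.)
(I - K) is invertible (det(I - K) = 7 ≠ 0), so for every y in C^4 the equation (I - K) x = y has a unique solution.

K has rank 1, so it is an outer product K = u v^T: every row of K is a multiple of one row vector. Reading off the entries, u = (-2, 2, 1, 1) and v = (1, -3, 2, 0) (row i of K equals u_i·v^T). A rank-one matrix u v^T satisfies K u = u (v·u) and kills the (3)-dimensional subspace v^⊥, so its characteristic polynomial is lambda^3 (lambda - v·u) with v·u = tr K = -6. Hence the eigenvalues of I - K are 1 (multiplicity 3) and 1 - (-6) = 7, so det(I - K) = 7. (Direct check: I - K =
[[3, -6, 4, 0],
 [-2, 7, -4, 0],
 [-1, 3, -1, 0],
 [-1, 3, -2, 1]]
has determinant 7.) The finite-dimensional Fredholm alternative says: either (I - K) is invertible, or ker(I - K) ≠ {0} and then range(I - K) = ker((I - K)^*)^⊥, with dim ker(I - K) = dim ker((I - K)^*). Since det(I - K) ≠ 0, 1 is not an eigenvalue of K and ker(I - K) = {0}, so we are in the first case: for every y there is a unique x = (I - K)^(-1) y. Explicitly, by the Sherman–Morrison formula, (I - u v^T)^(-1) = I + u v^T/(1 - v·u), i.e. (I - K)^(-1) = I + K/(7).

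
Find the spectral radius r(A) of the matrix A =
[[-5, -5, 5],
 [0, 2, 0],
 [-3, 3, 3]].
r(A) = 2

The eigenvalues of A are the roots of its characteristic polynomial. With M = A (coefficients from the trace, the sum of principal 2x2 minors, and det A):
  p(λ) = det(λ I - M) = λ^3 - 4λ.
The constant term is 0, so λ = 0 is a root. Dividing out λ leaves p(λ) = λ(λ^2 - 4). For λ^2 - 4 the discriminant is 16. It is a perfect square (4^2), so the roots are rational: λ = (0 ± 4)/2 = 2, -2.
Thus the eigenvalues (to 4 decimals) are 2 (modulus 2); -2 (modulus 2); 0 (modulus 0). The spectral radius is the largest modulus: r(A) = 2. (Cross-check: r(A) ≤ ||A||_2 ≈ 8.9525; equality holds whenever A is normal, though it can also hold for some non-normal A.)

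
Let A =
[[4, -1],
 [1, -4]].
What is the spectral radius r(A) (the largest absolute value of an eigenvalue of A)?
r(A) = sqrt(60)/2 ≈ 3.873

The eigenvalues of A are the roots of its characteristic polynomial. With M = A (coefficients from the trace and determinant):
  p(λ) = det(λ I - M) = λ^2 - 15.
For λ^2 - 15 the discriminant is 60. It is nonnegative but not a perfect square, so the roots are real and irrational: λ = ± sqrt(60)/2 ≈ 3.873, -3.873.
Thus the eigenvalues (to 4 decimals) are 3.873 (modulus 3.873); -3.873 (modulus 3.873). The spectral radius is the largest modulus: r(A) = sqrt(60)/2 ≈ 3.873. (Cross-check: r(A) ≤ ||A||_2 ≈ 5; equality holds whenever A is normal, though it can also hold for some non-normal A.)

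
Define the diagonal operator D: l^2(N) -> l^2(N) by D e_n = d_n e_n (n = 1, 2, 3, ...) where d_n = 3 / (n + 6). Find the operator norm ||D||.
||D|| = 3/7 (attained at n = 1)

For D diagonal, ||D|| = sup_n |d_n| = sup_n 3/(n + 6). This is positive and strictly decreasing in n, so the supremum is attained at n = 1: d_1 = 3/(1 + 6) = 3/7. Hence ||D|| = 3/7.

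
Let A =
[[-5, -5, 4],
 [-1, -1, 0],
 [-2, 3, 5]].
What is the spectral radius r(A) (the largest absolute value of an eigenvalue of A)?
r(A) = (2 + sqrt(84))/2 ≈ 5.5826

The eigenvalues of A are the roots of its characteristic polynomial. With M = A (coefficients from the trace, the sum of principal 2x2 minors, and det A):
  p(λ) = det(λ I - M) = λ^3 + λ^2 - 22λ + 20.
By the rational root theorem any rational root is an integer divisor of 20. Testing λ = 1: p(1) = 1 + 1 - 22 + 20 = 0, so λ = 1 is a root. Dividing out (λ - 1) leaves p(λ) = (λ - 1)(λ^2 + 2λ - 20). For λ^2 + 2λ - 20 the discriminant is 84. It is nonnegative but not a perfect square, so the roots are real and irrational: λ = (-2 ± sqrt(84))/2 ≈ 3.5826, -5.5826.
Thus the eigenvalues (to 4 decimals) are 3.5826 (modulus 3.5826); -5.5826 (modulus 5.5826); 1 (modulus 1). The spectral radius is the largest modulus: r(A) = (2 + sqrt(84))/2 ≈ 5.5826. (Cross-check: r(A) ≤ ||A||_2 ≈ 8.5791; equality holds whenever A is normal, though it can also hold for some non-normal A.)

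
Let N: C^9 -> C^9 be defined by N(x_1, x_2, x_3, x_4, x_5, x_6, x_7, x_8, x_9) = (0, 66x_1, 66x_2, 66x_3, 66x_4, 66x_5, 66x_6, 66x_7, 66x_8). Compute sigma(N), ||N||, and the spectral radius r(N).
sigma(N) = {0}; ||N|| = 66; r(N) = 0. (N is nilpotent with N^9 = 0.)

On C^9, N is a strictly lower-triangular matrix with 66 on the subdiagonal and zeros elsewhere, so its characteristic polynomial is lambda^9 and every eigenvalue is 0: sigma(N) = {0}. For the operator norm, N e_i = 66e_{i+1} for i = 1, ..., 8 and N e_9 = 0, so the singular values of N are 66 (with multiplicity 8) and 0; hence ||N|| = 66. The spectral radius r(N) = max|lambda| = 0. Note ||N|| > r(N) — characteristic of non-normal nilpotent operators. Indeed N^9 = 0.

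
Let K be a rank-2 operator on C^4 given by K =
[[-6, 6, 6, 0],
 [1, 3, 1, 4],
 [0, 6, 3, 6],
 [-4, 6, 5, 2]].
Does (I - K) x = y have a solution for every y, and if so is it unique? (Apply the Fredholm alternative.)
(I - K) is invertible (det(I - K) = -94 ≠ 0), so for every y in C^4 the equation (I - K) x = y has a unique solution.

K has rank 2 and factors as K = U V^T = u1 v1^T + u2 v2^T with u1 = (2, -1, -1, 1), v1 = (-3, 3, 3, 0), u2 = (0, -2, -3, -1), v2 = (1, -3, -2, -2) (multiplying out reproduces the displayed K). The nonzero eigenvalues of U V^T coincide with those of the 2 x 2 matrix G = V^T U = [[v1·u1, v1·u2], [v2·u1, v2·u2]] = [[-12, -15], [5, 14]], and by the Sylvester determinant identity det(I_4 - U V^T) = det(I_2 - V^T U) = det([[13, 15], [-5, -13]]) = (13)(-13) - (15)(-5) = -94. (Direct check: I - K =
[[7, -6, -6, 0],
 [-1, -2, -1, -4],
 [0, -6, -2, -6],
 [4, -6, -5, -1]]
has determinant -94.) The finite-dimensional Fredholm alternative says: either (I - K) is invertible, or ker(I - K) ≠ {0} and then range(I - K) = ker((I - K)^*)^⊥, with dim ker(I - K) = dim ker((I - K)^*). Since det(I - K) ≠ 0, 1 is not an eigenvalue of K and ker(I - K) = {0}, so we are in the first case: for every y there is a unique x = (I - K)^(-1) y. (Explicitly, by the Woodbury identity, (I - U V^T)^(-1) = I + U (I_2 - G)^(-1) V^T.)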